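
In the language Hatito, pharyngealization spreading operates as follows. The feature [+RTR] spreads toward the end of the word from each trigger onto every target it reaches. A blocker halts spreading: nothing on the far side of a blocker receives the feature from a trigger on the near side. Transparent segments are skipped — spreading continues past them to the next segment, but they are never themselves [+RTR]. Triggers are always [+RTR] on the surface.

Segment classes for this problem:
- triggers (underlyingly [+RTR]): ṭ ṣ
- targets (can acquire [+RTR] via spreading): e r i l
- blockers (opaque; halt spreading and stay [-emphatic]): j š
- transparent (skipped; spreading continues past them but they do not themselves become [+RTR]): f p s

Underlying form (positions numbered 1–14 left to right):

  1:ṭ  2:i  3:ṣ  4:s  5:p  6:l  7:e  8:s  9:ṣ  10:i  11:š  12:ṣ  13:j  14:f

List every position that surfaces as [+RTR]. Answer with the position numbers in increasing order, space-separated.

From /ṭ/ at 1 rightward: 2 /i/ → [+RTR]; 3 /ṣ/ is itself a trigger — this domain ends here.
From /ṣ/ at 3 rightward: 4 /s/ transparent; 5 /p/ transparent; 6 /l/ → [+RTR]; 7 /e/ → [+RTR]; 8 /s/ transparent; 9 /ṣ/ is itself a trigger — this domain ends here.
From /ṣ/ at 9 rightward: 10 /i/ → [+RTR]; 11 /š/ blocks.
From /ṣ/ at 12 rightward: 13 /j/ blocks.

1 2 3 6 7 9 10 12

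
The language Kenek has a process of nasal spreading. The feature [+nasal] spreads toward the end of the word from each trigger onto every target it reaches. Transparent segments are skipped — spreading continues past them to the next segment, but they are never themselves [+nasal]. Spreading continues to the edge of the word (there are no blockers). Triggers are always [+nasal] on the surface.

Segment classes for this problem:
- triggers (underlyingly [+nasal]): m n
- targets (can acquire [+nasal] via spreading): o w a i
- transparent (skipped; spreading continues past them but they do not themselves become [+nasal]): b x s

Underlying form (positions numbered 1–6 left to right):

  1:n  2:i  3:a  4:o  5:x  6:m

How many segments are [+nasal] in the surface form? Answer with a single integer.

5

From /n/ at 1 rightward: 2 /i/ → [+nasal]; 3 /a/ → [+nasal]; 4 /o/ → [+nasal]; 5 /x/ transparent; 6 /m/ is itself a trigger — this domain ends here.
From /m/ at 6 rightward: word edge.
[+nasal] positions on the surface: 1 2 3 4 6.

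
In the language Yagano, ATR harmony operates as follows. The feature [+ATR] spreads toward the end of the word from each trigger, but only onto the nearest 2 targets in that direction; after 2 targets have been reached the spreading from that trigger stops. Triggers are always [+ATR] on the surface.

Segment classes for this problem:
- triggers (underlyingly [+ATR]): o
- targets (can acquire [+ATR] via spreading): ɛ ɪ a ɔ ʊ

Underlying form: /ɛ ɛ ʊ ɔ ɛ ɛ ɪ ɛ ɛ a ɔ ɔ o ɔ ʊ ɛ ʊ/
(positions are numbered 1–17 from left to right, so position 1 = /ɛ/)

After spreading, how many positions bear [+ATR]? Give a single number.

From /o/ at 13 rightward: 14 /ɔ/ → [+ATR]; 15 /ʊ/ → [+ATR]; bound reached.
Targets with no active source: positions 1 2 3 4 5 6 7 8 9 10 11 12 16 17 stay [-ATR].
[+ATR] positions on the surface: 13 14 15.

3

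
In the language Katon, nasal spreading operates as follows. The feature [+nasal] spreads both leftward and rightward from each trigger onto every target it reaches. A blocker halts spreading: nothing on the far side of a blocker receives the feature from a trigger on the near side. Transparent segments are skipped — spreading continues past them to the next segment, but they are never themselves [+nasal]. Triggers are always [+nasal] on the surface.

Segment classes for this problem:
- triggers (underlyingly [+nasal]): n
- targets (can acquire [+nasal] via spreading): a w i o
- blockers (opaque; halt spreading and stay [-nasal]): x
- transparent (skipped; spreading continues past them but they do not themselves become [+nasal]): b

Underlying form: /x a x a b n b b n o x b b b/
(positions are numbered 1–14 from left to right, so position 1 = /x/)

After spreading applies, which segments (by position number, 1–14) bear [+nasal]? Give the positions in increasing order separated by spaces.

4 6 9 10

From /n/ at 6 rightward: 7 /b/ transparent; 8 /b/ transparent; 9 /n/ is itself a trigger — this domain ends here.
From /n/ at 6 leftward: 5 /b/ transparent; 4 /a/ → [+nasal]; 3 /x/ blocks.
From /n/ at 9 rightward: 10 /o/ → [+nasal]; 11 /x/ blocks.
From /n/ at 9 leftward: 8 /b/ transparent; 7 /b/ transparent; 6 /n/ is itself a trigger — this domain ends here.
Target with no active source: position 2 stays [-nasal].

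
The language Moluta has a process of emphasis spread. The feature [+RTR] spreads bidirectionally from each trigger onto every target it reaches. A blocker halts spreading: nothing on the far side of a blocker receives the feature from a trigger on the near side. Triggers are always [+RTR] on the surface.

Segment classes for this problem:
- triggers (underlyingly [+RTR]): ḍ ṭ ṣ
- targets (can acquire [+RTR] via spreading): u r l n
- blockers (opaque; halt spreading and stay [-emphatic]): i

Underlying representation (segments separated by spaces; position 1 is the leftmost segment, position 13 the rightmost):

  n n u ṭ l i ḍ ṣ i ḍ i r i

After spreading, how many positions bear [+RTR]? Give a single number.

From /ṭ/ at 4 rightward: 5 /l/ → [+RTR]; 6 /i/ blocks.
From /ṭ/ at 4 leftward: 3 /u/ → [+RTR]; 2 /n/ → [+RTR]; 1 /n/ → [+RTR]; word edge.
From /ḍ/ at 7 rightward: 8 /ṣ/ is itself a trigger — this domain ends here.
From /ḍ/ at 7 leftward: 6 /i/ blocks.
From /ṣ/ at 8 rightward: 9 /i/ blocks.
From /ṣ/ at 8 leftward: 7 /ḍ/ is itself a trigger — this domain ends here.
From /ḍ/ at 10 rightward: 11 /i/ blocks.
From /ḍ/ at 10 leftward: 9 /i/ blocks.
Target with no active source: position 12 stays [-emphatic].
[+RTR] positions on the surface: 1 2 3 4 5 7 8 10.

8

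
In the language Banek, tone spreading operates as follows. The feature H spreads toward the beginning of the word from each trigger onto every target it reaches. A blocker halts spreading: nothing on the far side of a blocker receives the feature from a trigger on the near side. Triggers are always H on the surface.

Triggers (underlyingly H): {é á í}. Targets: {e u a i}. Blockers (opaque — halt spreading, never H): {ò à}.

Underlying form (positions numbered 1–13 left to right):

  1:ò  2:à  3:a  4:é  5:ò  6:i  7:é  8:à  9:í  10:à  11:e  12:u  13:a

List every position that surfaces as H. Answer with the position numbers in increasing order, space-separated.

From /é/ at 4 leftward: 3 /a/ → H; 2 /à/ blocks.
From /é/ at 7 leftward: 6 /i/ → H; 5 /ò/ blocks.
From /í/ at 9 leftward: 8 /à/ blocks.
Targets with no active source: positions 11 12 13 stay [-high tone].

3 4 6 7 9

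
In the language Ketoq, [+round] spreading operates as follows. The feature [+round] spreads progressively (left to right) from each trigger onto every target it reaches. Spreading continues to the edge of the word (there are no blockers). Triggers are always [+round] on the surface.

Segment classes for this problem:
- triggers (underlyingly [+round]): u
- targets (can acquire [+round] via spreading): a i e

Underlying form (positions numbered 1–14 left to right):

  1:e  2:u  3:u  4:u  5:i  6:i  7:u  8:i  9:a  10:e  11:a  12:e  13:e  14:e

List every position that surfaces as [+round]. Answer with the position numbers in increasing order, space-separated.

2 3 4 5 6 7 8 9 10 11 12 13 14

From /u/ at 2 rightward: 3 /u/ is itself a trigger — this domain ends here.
From /u/ at 3 rightward: 4 /u/ is itself a trigger — this domain ends here.
From /u/ at 4 rightward: 5 /i/ → [+round]; 6 /i/ → [+round]; 7 /u/ is itself a trigger — this domain ends here.
From /u/ at 7 rightward: 8 /i/ → [+round]; 9 /a/ → [+round]; 10 /e/ → [+round]; 11 /a/ → [+round]; 12 /e/ → [+round]; 13 /e/ → [+round]; 14 /e/ → [+round]; word edge.
Target with no active source: position 1 stays [-round].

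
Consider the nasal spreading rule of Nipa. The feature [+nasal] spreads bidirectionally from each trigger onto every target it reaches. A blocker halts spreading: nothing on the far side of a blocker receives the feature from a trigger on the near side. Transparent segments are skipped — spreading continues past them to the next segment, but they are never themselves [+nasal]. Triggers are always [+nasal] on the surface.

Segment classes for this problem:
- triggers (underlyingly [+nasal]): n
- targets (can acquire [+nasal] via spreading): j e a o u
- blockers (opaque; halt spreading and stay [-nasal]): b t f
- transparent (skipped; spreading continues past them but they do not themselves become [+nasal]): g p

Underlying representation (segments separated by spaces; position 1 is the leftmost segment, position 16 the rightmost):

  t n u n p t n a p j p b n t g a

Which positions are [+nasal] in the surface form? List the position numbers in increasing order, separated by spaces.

From /n/ at 2 rightward: 3 /u/ → [+nasal]; 4 /n/ is itself a trigger — this domain ends here.
From /n/ at 2 leftward: 1 /t/ blocks.
From /n/ at 4 rightward: 5 /p/ transparent; 6 /t/ blocks.
From /n/ at 4 leftward: 3 /u/ → [+nasal]; 2 /n/ is itself a trigger — this domain ends here.
From /n/ at 7 rightward: 8 /a/ → [+nasal]; 9 /p/ transparent; 10 /j/ → [+nasal]; 11 /p/ transparent; 12 /b/ blocks.
From /n/ at 7 leftward: 6 /t/ blocks.
From /n/ at 13 rightward: 14 /t/ blocks.
From /n/ at 13 leftward: 12 /b/ blocks.
Target with no active source: position 16 stays [-nasal].

2 3 4 7 8 10 13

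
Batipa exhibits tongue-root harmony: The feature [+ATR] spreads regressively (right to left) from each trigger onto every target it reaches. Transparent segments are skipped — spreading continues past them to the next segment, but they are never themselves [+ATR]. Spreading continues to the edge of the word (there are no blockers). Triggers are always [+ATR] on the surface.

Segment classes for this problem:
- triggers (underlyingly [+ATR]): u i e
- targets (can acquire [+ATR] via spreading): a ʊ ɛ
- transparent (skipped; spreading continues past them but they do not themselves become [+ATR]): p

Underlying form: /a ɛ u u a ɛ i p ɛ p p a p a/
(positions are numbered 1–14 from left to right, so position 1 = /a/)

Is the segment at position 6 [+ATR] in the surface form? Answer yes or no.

From /u/ at 3 leftward: 2 /ɛ/ → [+ATR]; 1 /a/ → [+ATR]; word edge.
From /u/ at 4 leftward: 3 /u/ is itself a trigger — this domain ends here.
From /i/ at 7 leftward: 6 /ɛ/ → [+ATR]; 5 /a/ → [+ATR]; 4 /u/ is itself a trigger — this domain ends here.
Targets with no active source: positions 9 12 14 stay [-ATR].
[+ATR] positions on the surface: 1 2 3 4 5 6 7.

yes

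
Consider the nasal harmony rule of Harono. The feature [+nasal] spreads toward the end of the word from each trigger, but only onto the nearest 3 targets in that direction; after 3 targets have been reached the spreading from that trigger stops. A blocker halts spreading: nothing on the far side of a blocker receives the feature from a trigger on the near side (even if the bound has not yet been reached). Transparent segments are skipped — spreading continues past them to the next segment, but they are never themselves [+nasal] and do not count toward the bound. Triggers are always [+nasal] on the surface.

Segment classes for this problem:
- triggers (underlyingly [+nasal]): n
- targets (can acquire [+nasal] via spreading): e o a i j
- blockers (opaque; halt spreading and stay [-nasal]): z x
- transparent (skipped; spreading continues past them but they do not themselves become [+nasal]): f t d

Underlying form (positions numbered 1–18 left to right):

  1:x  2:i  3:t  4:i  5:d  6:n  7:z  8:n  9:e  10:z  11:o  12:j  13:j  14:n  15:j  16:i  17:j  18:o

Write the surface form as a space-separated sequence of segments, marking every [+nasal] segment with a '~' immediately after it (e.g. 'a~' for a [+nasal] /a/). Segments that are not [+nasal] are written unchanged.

From /n/ at 6 rightward: 7 /z/ blocks.
From /n/ at 8 rightward: 9 /e/ → [+nasal]; 10 /z/ blocks.
From /n/ at 14 rightward: 15 /j/ → [+nasal]; 16 /i/ → [+nasal]; 17 /j/ → [+nasal]; bound reached.
Targets with no active source: positions 2 4 11 12 13 18 stay [-nasal].
[+nasal] positions on the surface: 6 8 9 14 15 16 17.

x i t i d n~ z n~ e~ z o j j n~ j~ i~ j~ o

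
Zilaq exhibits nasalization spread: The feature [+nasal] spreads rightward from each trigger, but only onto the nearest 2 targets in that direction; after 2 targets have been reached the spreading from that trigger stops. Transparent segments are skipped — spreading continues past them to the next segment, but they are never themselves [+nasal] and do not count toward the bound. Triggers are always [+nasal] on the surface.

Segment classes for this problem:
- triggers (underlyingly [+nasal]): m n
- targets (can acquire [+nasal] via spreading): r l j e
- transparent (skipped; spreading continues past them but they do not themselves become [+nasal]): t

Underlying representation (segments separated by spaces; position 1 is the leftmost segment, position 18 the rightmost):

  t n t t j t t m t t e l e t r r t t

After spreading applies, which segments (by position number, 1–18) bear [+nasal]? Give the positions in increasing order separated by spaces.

From /n/ at 2 rightward: 3 /t/ transparent; 4 /t/ transparent; 5 /j/ → [+nasal]; 6 /t/ transparent; 7 /t/ transparent; 8 /m/ is itself a trigger — this domain ends here.
From /m/ at 8 rightward: 9 /t/ transparent; 10 /t/ transparent; 11 /e/ → [+nasal]; 12 /l/ → [+nasal]; bound reached.
Targets with no active source: positions 13 15 16 stay [-nasal].

2 5 8 11 12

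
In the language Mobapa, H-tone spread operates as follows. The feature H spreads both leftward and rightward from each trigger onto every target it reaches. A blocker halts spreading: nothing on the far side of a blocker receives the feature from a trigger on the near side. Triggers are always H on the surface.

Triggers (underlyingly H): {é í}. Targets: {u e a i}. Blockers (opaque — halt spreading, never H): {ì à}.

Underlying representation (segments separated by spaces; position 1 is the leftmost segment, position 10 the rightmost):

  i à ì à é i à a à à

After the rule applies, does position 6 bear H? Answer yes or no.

yes

From /é/ at 5 rightward: 6 /i/ → H; 7 /à/ blocks.
From /é/ at 5 leftward: 4 /à/ blocks.
Targets with no active source: positions 1 8 stay [-high tone].
H positions on the surface: 5 6.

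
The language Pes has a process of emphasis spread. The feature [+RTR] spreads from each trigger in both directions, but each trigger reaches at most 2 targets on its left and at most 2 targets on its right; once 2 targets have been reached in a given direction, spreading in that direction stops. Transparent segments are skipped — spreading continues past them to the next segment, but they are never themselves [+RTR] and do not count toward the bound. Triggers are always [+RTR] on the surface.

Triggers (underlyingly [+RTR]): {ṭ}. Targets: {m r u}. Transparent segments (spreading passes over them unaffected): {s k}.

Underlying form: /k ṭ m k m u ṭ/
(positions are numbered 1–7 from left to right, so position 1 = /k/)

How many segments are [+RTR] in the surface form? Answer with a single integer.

5

From /ṭ/ at 2 rightward: 3 /m/ → [+RTR]; 4 /k/ transparent; 5 /m/ → [+RTR]; bound reached.
From /ṭ/ at 2 leftward: 1 /k/ transparent; word edge.
From /ṭ/ at 7 rightward: word edge.
From /ṭ/ at 7 leftward: 6 /u/ → [+RTR]; 5 /m/ → [+RTR]; bound reached.
[+RTR] positions on the surface: 2 3 5 6 7.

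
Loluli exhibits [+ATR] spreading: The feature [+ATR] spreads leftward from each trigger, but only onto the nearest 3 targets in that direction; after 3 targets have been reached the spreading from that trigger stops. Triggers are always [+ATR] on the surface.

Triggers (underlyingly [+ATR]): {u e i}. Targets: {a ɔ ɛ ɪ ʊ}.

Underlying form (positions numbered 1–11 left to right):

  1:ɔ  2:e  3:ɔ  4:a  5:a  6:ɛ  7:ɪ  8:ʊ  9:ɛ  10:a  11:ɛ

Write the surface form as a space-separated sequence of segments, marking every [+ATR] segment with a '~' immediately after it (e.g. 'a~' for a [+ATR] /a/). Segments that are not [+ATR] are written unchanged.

ɔ~ e~ ɔ a a ɛ ɪ ʊ ɛ a ɛ

From /e/ at 2 leftward: 1 /ɔ/ → [+ATR]; word edge.
Targets with no active source: positions 3 4 5 6 7 8 9 10 11 stay [-ATR].
[+ATR] positions on the surface: 1 2.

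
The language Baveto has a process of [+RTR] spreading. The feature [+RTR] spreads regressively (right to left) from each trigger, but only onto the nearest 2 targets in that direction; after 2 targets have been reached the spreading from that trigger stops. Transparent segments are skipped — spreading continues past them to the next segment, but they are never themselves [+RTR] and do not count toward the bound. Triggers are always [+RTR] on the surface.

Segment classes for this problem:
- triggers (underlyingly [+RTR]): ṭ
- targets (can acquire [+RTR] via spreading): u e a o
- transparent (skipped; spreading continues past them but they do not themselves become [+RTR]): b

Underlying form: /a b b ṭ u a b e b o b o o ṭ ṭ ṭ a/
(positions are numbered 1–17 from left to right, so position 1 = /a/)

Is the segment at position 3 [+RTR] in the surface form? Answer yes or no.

no

From /ṭ/ at 4 leftward: 3 /b/ transparent; 2 /b/ transparent; 1 /a/ → [+RTR]; word edge.
From /ṭ/ at 14 leftward: 13 /o/ → [+RTR]; 12 /o/ → [+RTR]; bound reached.
From /ṭ/ at 15 leftward: 14 /ṭ/ is itself a trigger — this domain ends here.
From /ṭ/ at 16 leftward: 15 /ṭ/ is itself a trigger — this domain ends here.
Targets with no active source: positions 5 6 8 10 17 stay [-emphatic].
[+RTR] positions on the surface: 1 4 12 13 14 15 16.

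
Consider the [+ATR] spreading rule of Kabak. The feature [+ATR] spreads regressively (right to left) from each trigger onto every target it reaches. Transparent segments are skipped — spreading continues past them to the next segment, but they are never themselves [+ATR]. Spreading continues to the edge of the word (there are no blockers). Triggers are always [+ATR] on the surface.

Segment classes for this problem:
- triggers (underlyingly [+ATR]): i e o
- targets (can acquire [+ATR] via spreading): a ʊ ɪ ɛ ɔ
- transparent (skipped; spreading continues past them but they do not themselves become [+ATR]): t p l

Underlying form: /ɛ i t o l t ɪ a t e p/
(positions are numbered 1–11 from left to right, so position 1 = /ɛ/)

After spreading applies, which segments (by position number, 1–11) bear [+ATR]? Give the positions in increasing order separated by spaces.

1 2 4 7 8 10

From /i/ at 2 leftward: 1 /ɛ/ → [+ATR]; word edge.
From /o/ at 4 leftward: 3 /t/ transparent; 2 /i/ is itself a trigger — this domain ends here.
From /e/ at 10 leftward: 9 /t/ transparent; 8 /a/ → [+ATR]; 7 /ɪ/ → [+ATR]; 6 /t/ transparent; 5 /l/ transparent; 4 /o/ is itself a trigger — this domain ends here.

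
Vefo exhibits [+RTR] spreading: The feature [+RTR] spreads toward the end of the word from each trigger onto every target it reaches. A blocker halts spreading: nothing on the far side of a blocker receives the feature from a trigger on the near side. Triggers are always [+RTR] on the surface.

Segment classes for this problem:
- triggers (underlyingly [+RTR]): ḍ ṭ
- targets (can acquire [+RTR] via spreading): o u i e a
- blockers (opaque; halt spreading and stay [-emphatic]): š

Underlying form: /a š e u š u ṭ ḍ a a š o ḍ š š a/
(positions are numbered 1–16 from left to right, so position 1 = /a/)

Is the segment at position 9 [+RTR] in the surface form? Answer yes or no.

From /ṭ/ at 7 rightward: 8 /ḍ/ is itself a trigger — this domain ends here.
From /ḍ/ at 8 rightward: 9 /a/ → [+RTR]; 10 /a/ → [+RTR]; 11 /š/ blocks.
From /ḍ/ at 13 rightward: 14 /š/ blocks.
Targets with no active source: positions 1 3 4 6 12 16 stay [-emphatic].
[+RTR] positions on the surface: 7 8 9 10 13.

yes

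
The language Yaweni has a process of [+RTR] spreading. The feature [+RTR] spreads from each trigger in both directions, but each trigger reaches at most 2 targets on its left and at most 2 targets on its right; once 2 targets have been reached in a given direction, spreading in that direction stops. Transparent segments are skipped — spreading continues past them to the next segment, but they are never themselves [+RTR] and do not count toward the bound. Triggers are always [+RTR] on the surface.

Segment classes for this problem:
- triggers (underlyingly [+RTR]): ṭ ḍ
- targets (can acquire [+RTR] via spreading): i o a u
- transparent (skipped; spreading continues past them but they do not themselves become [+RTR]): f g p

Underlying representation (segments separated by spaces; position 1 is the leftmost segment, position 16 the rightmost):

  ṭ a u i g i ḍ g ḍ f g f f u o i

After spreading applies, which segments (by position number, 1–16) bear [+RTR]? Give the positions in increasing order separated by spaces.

1 2 3 4 6 7 9 14 15

From /ṭ/ at 1 rightward: 2 /a/ → [+RTR]; 3 /u/ → [+RTR]; bound reached.
From /ṭ/ at 1 leftward: word edge.
From /ḍ/ at 7 rightward: 8 /g/ transparent; 9 /ḍ/ is itself a trigger — this domain ends here.
From /ḍ/ at 7 leftward: 6 /i/ → [+RTR]; 5 /g/ transparent; 4 /i/ → [+RTR]; bound reached.
From /ḍ/ at 9 rightward: 10 /f/ transparent; 11 /g/ transparent; 12 /f/ transparent; 13 /f/ transparent; 14 /u/ → [+RTR]; 15 /o/ → [+RTR]; bound reached.
From /ḍ/ at 9 leftward: 8 /g/ transparent; 7 /ḍ/ is itself a trigger — this domain ends here.
Target with no active source: position 16 stays [-emphatic].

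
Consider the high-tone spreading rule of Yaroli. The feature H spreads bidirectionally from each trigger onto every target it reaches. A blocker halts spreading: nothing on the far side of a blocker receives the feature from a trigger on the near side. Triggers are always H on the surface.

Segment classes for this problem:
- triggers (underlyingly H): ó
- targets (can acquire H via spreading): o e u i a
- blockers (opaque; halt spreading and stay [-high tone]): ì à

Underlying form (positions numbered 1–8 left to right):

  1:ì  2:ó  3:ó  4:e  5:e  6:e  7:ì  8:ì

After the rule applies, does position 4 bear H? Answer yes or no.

yes

From /ó/ at 2 rightward: 3 /ó/ is itself a trigger — this domain ends here.
From /ó/ at 2 leftward: 1 /ì/ blocks.
From /ó/ at 3 rightward: 4 /e/ → H; 5 /e/ → H; 6 /e/ → H; 7 /ì/ blocks.
From /ó/ at 3 leftward: 2 /ó/ is itself a trigger — this domain ends here.
H positions on the surface: 2 3 4 5 6.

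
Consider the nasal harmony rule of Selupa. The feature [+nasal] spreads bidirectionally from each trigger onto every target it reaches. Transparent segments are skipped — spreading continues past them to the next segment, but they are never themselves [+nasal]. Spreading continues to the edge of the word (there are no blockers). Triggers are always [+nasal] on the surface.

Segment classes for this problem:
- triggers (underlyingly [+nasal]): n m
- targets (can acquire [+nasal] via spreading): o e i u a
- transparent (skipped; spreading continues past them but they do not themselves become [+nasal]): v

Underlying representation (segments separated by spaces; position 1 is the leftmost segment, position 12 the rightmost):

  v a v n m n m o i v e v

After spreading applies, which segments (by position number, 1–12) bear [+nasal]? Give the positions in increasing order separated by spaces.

From /n/ at 4 rightward: 5 /m/ is itself a trigger — this domain ends here.
From /n/ at 4 leftward: 3 /v/ transparent; 2 /a/ → [+nasal]; 1 /v/ transparent; word edge.
From /m/ at 5 rightward: 6 /n/ is itself a trigger — this domain ends here.
From /m/ at 5 leftward: 4 /n/ is itself a trigger — this domain ends here.
From /n/ at 6 rightward: 7 /m/ is itself a trigger — this domain ends here.
From /n/ at 6 leftward: 5 /m/ is itself a trigger — this domain ends here.
From /m/ at 7 rightward: 8 /o/ → [+nasal]; 9 /i/ → [+nasal]; 10 /v/ transparent; 11 /e/ → [+nasal]; 12 /v/ transparent; word edge.
From /m/ at 7 leftward: 6 /n/ is itself a trigger — this domain ends here.

2 4 5 6 7 8 9 11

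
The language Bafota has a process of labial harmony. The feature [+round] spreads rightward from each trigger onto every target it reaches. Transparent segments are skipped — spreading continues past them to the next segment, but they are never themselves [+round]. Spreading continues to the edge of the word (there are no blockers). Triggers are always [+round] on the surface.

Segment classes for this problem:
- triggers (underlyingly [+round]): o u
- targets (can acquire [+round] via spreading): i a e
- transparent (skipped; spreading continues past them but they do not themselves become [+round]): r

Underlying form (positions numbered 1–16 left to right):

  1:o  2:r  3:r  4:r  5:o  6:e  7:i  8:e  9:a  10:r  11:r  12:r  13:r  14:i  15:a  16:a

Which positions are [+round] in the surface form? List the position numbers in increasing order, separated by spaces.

From /o/ at 1 rightward: 2 /r/ transparent; 3 /r/ transparent; 4 /r/ transparent; 5 /o/ is itself a trigger — this domain ends here.
From /o/ at 5 rightward: 6 /e/ → [+round]; 7 /i/ → [+round]; 8 /e/ → [+round]; 9 /a/ → [+round]; 10 /r/ transparent; 11 /r/ transparent; 12 /r/ transparent; 13 /r/ transparent; 14 /i/ → [+round]; 15 /a/ → [+round]; 16 /a/ → [+round]; word edge.

1 5 6 7 8 9 14 15 16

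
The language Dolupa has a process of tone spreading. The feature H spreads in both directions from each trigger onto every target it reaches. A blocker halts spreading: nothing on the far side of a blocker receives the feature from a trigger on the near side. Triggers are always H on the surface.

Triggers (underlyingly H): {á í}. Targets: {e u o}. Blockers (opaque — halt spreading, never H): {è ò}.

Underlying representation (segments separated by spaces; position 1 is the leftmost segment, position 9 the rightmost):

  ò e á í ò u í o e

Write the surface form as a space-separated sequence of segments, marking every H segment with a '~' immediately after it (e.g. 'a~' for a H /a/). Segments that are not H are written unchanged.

ò e~ á~ í~ ò u~ í~ o~ e~

From /á/ at 3 rightward: 4 /í/ is itself a trigger — this domain ends here.
From /á/ at 3 leftward: 2 /e/ → H; 1 /ò/ blocks.
From /í/ at 4 rightward: 5 /ò/ blocks.
From /í/ at 4 leftward: 3 /á/ is itself a trigger — this domain ends here.
From /í/ at 7 rightward: 8 /o/ → H; 9 /e/ → H; word edge.
From /í/ at 7 leftward: 6 /u/ → H; 5 /ò/ blocks.
H positions on the surface: 2 3 4 6 7 8 9.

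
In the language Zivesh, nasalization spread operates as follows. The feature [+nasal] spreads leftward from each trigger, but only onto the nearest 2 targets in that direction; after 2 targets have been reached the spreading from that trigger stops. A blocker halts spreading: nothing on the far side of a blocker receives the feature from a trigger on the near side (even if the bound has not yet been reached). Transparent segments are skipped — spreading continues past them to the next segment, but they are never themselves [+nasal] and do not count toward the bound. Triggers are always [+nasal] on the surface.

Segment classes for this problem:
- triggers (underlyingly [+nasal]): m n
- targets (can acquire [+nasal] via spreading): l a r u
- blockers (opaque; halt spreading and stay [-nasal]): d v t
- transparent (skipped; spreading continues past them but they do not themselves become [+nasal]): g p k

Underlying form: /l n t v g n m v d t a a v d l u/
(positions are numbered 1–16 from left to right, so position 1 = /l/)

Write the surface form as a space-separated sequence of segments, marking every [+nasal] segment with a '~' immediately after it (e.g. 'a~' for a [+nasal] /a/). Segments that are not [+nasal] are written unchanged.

l~ n~ t v g n~ m~ v d t a a v d l u

From /n/ at 2 leftward: 1 /l/ → [+nasal]; word edge.
From /n/ at 6 leftward: 5 /g/ transparent; 4 /v/ blocks.
From /m/ at 7 leftward: 6 /n/ is itself a trigger — this domain ends here.
Targets with no active source: positions 11 12 15 16 stay [-nasal].
[+nasal] positions on the surface: 1 2 6 7.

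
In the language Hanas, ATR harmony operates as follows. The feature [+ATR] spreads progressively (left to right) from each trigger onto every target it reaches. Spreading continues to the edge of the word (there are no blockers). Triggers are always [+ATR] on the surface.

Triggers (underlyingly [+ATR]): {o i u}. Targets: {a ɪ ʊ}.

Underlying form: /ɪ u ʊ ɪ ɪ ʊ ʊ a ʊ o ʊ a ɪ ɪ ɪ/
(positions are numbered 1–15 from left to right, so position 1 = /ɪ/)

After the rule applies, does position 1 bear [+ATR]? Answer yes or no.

no

From /u/ at 2 rightward: 3 /ʊ/ → [+ATR]; 4 /ɪ/ → [+ATR]; 5 /ɪ/ → [+ATR]; 6 /ʊ/ → [+ATR]; 7 /ʊ/ → [+ATR]; 8 /a/ → [+ATR]; 9 /ʊ/ → [+ATR]; 10 /o/ is itself a trigger — this domain ends here.
From /o/ at 10 rightward: 11 /ʊ/ → [+ATR]; 12 /a/ → [+ATR]; 13 /ɪ/ → [+ATR]; 14 /ɪ/ → [+ATR]; 15 /ɪ/ → [+ATR]; word edge.
Target with no active source: position 1 stays [-ATR].
[+ATR] positions on the surface: 2 3 4 5 6 7 8 9 10 11 12 13 14 15.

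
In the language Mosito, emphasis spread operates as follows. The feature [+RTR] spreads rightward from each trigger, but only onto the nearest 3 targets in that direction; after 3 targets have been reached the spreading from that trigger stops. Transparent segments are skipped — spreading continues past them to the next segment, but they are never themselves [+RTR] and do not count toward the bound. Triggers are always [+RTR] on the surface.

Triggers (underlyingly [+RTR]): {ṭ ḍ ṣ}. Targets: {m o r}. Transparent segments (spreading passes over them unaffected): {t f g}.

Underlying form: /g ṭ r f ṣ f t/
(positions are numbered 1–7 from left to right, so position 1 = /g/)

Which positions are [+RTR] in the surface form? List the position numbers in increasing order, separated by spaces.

2 3 5

From /ṭ/ at 2 rightward: 3 /r/ → [+RTR]; 4 /f/ transparent; 5 /ṣ/ is itself a trigger — this domain ends here.
From /ṣ/ at 5 rightward: 6 /f/ transparent; 7 /t/ transparent; word edge.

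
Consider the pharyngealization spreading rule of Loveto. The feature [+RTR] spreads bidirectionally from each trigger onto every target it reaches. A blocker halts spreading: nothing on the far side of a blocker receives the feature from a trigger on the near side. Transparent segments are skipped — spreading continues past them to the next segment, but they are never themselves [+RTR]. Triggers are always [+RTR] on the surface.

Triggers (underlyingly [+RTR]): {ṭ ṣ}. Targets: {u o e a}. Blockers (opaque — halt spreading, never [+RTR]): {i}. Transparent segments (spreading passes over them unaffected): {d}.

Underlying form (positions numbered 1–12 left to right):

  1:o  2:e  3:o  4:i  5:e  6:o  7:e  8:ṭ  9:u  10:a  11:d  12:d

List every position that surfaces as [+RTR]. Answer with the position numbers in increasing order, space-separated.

5 6 7 8 9 10

From /ṭ/ at 8 rightward: 9 /u/ → [+RTR]; 10 /a/ → [+RTR]; 11 /d/ transparent; 12 /d/ transparent; word edge.
From /ṭ/ at 8 leftward: 7 /e/ → [+RTR]; 6 /o/ → [+RTR]; 5 /e/ → [+RTR]; 4 /i/ blocks.
Targets with no active source: positions 1 2 3 stay [-emphatic].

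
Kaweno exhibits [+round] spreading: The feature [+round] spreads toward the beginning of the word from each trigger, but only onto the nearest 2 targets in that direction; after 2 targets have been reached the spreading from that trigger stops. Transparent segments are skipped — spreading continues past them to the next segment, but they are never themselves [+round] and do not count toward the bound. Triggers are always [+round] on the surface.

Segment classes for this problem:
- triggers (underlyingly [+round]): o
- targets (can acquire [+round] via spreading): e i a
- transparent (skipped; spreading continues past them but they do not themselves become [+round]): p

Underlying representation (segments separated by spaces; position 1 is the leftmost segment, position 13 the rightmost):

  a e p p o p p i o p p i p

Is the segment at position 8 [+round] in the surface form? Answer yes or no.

yes

From /o/ at 5 leftward: 4 /p/ transparent; 3 /p/ transparent; 2 /e/ → [+round]; 1 /a/ → [+round]; bound reached.
From /o/ at 9 leftward: 8 /i/ → [+round]; 7 /p/ transparent; 6 /p/ transparent; 5 /o/ is itself a trigger — this domain ends here.
Target with no active source: position 12 stays [-round].
[+round] positions on the surface: 1 2 5 8 9.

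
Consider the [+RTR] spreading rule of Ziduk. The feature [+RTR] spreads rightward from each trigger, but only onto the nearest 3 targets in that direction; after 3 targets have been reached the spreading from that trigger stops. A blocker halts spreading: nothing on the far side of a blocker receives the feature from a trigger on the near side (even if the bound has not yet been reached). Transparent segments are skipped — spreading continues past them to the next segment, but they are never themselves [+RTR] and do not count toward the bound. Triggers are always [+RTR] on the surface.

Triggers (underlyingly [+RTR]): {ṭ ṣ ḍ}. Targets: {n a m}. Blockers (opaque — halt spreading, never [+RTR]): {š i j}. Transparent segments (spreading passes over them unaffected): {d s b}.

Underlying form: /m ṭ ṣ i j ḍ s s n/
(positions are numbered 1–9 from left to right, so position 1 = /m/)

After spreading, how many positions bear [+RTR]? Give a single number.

From /ṭ/ at 2 rightward: 3 /ṣ/ is itself a trigger — this domain ends here.
From /ṣ/ at 3 rightward: 4 /i/ blocks.
From /ḍ/ at 6 rightward: 7 /s/ transparent; 8 /s/ transparent; 9 /n/ → [+RTR]; word edge.
Target with no active source: position 1 stays [-emphatic].
[+RTR] positions on the surface: 2 3 6 9.

4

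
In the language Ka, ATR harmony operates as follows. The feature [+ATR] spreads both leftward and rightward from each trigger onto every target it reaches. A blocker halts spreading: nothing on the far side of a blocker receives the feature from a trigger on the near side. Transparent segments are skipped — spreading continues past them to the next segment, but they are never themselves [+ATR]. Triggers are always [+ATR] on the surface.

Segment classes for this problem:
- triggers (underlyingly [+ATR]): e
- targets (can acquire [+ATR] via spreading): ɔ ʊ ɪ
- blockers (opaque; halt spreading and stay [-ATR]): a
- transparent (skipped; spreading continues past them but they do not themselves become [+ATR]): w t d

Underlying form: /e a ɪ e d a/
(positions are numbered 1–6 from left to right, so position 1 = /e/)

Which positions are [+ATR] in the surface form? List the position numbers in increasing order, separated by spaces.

1 3 4

From /e/ at 1 rightward: 2 /a/ blocks.
From /e/ at 1 leftward: word edge.
From /e/ at 4 rightward: 5 /d/ transparent; 6 /a/ blocks.
From /e/ at 4 leftward: 3 /ɪ/ → [+ATR]; 2 /a/ blocks.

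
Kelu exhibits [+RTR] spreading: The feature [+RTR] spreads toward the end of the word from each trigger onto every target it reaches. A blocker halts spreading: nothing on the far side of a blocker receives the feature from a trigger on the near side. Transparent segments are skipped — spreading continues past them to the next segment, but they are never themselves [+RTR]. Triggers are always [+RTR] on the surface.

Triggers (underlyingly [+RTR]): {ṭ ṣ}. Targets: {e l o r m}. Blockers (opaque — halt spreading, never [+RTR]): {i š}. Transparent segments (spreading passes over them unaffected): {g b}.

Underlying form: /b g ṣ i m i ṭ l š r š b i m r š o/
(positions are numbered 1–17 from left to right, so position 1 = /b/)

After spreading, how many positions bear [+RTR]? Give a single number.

3

From /ṣ/ at 3 rightward: 4 /i/ blocks.
From /ṭ/ at 7 rightward: 8 /l/ → [+RTR]; 9 /š/ blocks.
Targets with no active source: positions 5 10 14 15 17 stay [-emphatic].
[+RTR] positions on the surface: 3 7 8.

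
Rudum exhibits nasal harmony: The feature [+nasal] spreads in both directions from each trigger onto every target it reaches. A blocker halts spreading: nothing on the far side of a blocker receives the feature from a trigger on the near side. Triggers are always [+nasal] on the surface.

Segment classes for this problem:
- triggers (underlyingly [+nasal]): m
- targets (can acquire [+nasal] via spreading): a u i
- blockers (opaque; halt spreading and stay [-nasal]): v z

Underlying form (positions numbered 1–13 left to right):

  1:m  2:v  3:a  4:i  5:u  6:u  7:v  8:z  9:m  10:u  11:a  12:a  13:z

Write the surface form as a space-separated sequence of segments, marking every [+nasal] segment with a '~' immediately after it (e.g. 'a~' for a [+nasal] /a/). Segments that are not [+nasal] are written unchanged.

m~ v a i u u v z m~ u~ a~ a~ z

From /m/ at 1 rightward: 2 /v/ blocks.
From /m/ at 1 leftward: word edge.
From /m/ at 9 rightward: 10 /u/ → [+nasal]; 11 /a/ → [+nasal]; 12 /a/ → [+nasal]; 13 /z/ blocks.
From /m/ at 9 leftward: 8 /z/ blocks.
Targets with no active source: positions 3 4 5 6 stay [-nasal].
[+nasal] positions on the surface: 1 9 10 11 12.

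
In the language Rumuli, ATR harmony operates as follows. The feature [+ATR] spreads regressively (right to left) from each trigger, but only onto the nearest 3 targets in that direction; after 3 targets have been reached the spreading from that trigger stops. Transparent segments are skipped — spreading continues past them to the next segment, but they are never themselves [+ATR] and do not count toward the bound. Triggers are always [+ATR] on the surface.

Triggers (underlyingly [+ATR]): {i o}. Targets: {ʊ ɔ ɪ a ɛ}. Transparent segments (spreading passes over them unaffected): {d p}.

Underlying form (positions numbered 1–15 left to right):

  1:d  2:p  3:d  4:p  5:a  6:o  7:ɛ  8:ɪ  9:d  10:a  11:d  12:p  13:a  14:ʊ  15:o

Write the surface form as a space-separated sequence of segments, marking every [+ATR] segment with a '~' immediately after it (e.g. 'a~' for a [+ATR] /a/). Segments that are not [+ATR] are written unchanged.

From /o/ at 6 leftward: 5 /a/ → [+ATR]; 4 /p/ transparent; 3 /d/ transparent; 2 /p/ transparent; 1 /d/ transparent; word edge.
From /o/ at 15 leftward: 14 /ʊ/ → [+ATR]; 13 /a/ → [+ATR]; 12 /p/ transparent; 11 /d/ transparent; 10 /a/ → [+ATR]; bound reached.
Targets with no active source: positions 7 8 stay [-ATR].
[+ATR] positions on the surface: 5 6 10 13 14 15.

d p d p a~ o~ ɛ ɪ d a~ d p a~ ʊ~ o~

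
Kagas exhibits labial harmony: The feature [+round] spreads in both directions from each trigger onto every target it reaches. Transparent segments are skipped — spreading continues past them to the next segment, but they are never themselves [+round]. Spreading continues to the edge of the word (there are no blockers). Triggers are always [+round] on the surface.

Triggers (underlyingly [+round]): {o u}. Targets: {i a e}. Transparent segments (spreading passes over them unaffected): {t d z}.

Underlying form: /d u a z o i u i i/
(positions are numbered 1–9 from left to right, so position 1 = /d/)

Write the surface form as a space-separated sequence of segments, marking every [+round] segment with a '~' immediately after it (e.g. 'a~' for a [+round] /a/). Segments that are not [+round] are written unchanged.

From /u/ at 2 rightward: 3 /a/ → [+round]; 4 /z/ transparent; 5 /o/ is itself a trigger — this domain ends here.
From /u/ at 2 leftward: 1 /d/ transparent; word edge.
From /o/ at 5 rightward: 6 /i/ → [+round]; 7 /u/ is itself a trigger — this domain ends here.
From /o/ at 5 leftward: 4 /z/ transparent; 3 /a/ → [+round]; 2 /u/ is itself a trigger — this domain ends here.
From /u/ at 7 rightward: 8 /i/ → [+round]; 9 /i/ → [+round]; word edge.
From /u/ at 7 leftward: 6 /i/ → [+round]; 5 /o/ is itself a trigger — this domain ends here.
[+round] positions on the surface: 2 3 5 6 7 8 9.

d u~ a~ z o~ i~ u~ i~ i~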